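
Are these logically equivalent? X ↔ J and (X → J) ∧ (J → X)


Expression 1: X ↔ J
Expression 2: (X → J) ∧ (J → X)
Truth table (X J | Expr1 Expr2):
  T T |   T     T
  T F |   F     F
  F T |   F     F
  F F |   T     T
All 4 rows agree, so the expressions are logically equivalent.

Yes


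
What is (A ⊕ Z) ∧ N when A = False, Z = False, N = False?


A = False, Z = False, N = False
Step 1: A ⊕ Z = False XOR False = False
Step 2: False ∧ N = False AND False = False
XOR true when exactly one of A,Z is true; then AND with N.

False


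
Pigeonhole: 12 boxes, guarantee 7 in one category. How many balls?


Pigeonhole: to guarantee k in one of n categories, need (k-1)×n + 1.
k = 7, n = 12
Minimum = (7-1) × 12 + 1 = 6 × 12 + 1

73


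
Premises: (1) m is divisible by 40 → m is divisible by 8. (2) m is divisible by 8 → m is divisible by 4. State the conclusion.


Hypothetical syllogism: P → Q, Q → R ⊢ P → R
Premise 1: m is divisible by 40 → m is divisible by 8
Premise 2: m is divisible by 8 → m is divisible by 4
Chain the implications: the middle term (m is divisible by 8) links the two.
Conclusion: If m is divisible by 40, then m is divisible by 4.

If m is divisible by 40, then m is divisible by 4.


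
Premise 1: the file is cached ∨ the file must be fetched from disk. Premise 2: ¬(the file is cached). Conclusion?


Disjunctive syllogism: P ∨ Q, ¬P ⊢ Q
Disjunction: the file is cached ∨ the file must be fetched from disk
We know it is not the case that the file is cached.
By disjunctive syllogism, the other disjunct must be true.

The file must be fetched from disk


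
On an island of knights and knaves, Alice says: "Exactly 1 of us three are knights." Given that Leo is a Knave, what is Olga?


Alice claims exactly 1 knights among Alice, Leo, Olga.
Given: Leo is a Knave.

Case 1: Alice is a Knight (tells truth)
  Then exactly 1 of the three are knights.
  Counting Alice, Leo: 1 knight(s) so far. Need 0 more → Olga = Knave.
Case 2: Alice is a Knave (lies)
  Then the count is NOT 1.
  If Olga = Knight, count = 1 = 1 → claim would be true, contradicts lie.
  If Olga = Knave, count = 0 ≠ 1 → lie confirmed ✓

Olga is a Knave.

Knave


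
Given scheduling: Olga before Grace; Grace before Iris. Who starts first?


Constraints: Olga before Grace; Grace before Iris
The first task can have nothing scheduled before it, so it must never appear on the right of a 'before'.
Tasks appearing after some 'before': Grace, Iris.
The only task not in that list is Olga → it is first.

Olga


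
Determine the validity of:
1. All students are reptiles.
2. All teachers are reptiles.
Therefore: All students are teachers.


Premise 1: All students are reptiles.
Premise 2: All teachers are reptiles.
Conclusion: All students are teachers.
Fallacy: undistributed middle. reptiles is predicate in both.
Counterexample: students and teachers could be disjoint subsets of reptiles.

Invalid


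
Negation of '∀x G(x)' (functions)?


Original: ∀x G(x)
Rule: ¬∀→∃, ¬∃→∀, negate predicate.
Negation: ∃x ¬G(x)

∃x ¬G(x)


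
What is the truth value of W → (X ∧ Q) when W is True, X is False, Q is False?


W = True, X = False, Q = False
Step 1: X ∧ Q = False AND False = False
Step 2: W → (False): false only when W=True and consequent=False.
Result: False

False


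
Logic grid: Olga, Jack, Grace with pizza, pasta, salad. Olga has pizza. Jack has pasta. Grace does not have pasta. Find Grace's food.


From clues:
  Olga → pizza
  Jack → pasta
By elimination, Grace gets the remaining.

salad


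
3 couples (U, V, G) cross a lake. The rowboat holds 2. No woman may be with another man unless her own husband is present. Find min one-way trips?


Label couples U, V, G (H = husband, W = wife).
Counting alone: 6 people, the rowboat carries 2 and someone must bring it back, so each round trip nets at most +1 on the far side until the last crossing → at least 9 trips. The jealousy constraint makes 9 impossible; the shortest valid schedule has 11:
1. WU+WV →  (far: WU,WV; near: HU,HV,HG,WG)
2. WU ←       (far: WV; near: HU,HV,HG,WU,WG)
3. WU+WG →  (far: WU,WV,WG; near: HU,HV,HG)
4. WU ←       (far: WV,WG; near: HU,HV,HG,WU)
5. HV+HG →  (far: HV,WV,HG,WG; near: HU,WU)
6. HV+WV ←  (far: HG,WG; near: HU,WU,HV,WV)
7. HU+HV →  (far: HU,HV,HG,WG; near: WU,WV)
8. WG ←       (far: HU,HV,HG; near: WU,WV,WG)
9. WU+WV →  (far: HU,WU,HV,WV,HG; near: WG)
10. HG ←      (far: HU,WU,HV,WV; near: HG,WG)
11. HG+WG → (far: all six; near: empty)
In every state each wife is either with her husband or with no other man.
Minimum trips = 11

11


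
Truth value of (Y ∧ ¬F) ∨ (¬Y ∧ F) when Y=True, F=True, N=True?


Y = True, F = True, N = True
Expression: (Y ∧ ¬F) ∨ (¬Y ∧ F)
Step 1: ¬F = NOT True = False
Step 2: Y ∧ ¬F = True AND False = False
Step 3: ¬Y = NOT True = False
Step 4: ¬Y ∧ F = False AND True = False
Step 5: (False) ∨ (False) = False OR False = False

False


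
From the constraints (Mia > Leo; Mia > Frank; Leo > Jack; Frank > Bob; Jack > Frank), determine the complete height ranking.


Constraints: Mia > Leo; Mia > Frank; Leo > Jack; Frank > Bob; Jack > Frank
Method: at each step, the next-highest is the one remaining person who never appears on the smaller side of a constraint between remaining people.
  Step 1: remaining {Leo, Frank, Mia, Bob, Jack}; on the smaller side: {Leo, Frank, Bob, Jack} → Mia is next (Mia > Leo; Mia > Frank).
  Step 2: remaining {Leo, Frank, Bob, Jack}; on the smaller side: {Frank, Bob, Jack} → Leo is next (Leo > Jack).
  Step 3: remaining {Frank, Bob, Jack}; on the smaller side: {Frank, Bob} → Jack is next (Jack > Frank).
  Step 4: remaining {Frank, Bob}; on the smaller side: {Bob} → Frank is next (Frank > Bob).
  Step 5: only Bob remains → lowest.
Final ranking (highest to lowest):

Mia > Leo > Jack > Frank > Bob


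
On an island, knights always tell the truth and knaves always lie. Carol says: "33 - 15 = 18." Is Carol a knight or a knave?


Statement: "33 - 15 = 18."
Actual: 33 - 15 = 18
Claimed: 18
Statement is TRUE → Carol tells the truth → Knight

Knight


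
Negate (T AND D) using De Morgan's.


De Morgan's law: ¬(P ∧ Q) ≡ ¬P ∨ ¬Q
¬(T ∧ D) = ¬T ∨ ¬D

¬T ∨ ¬D


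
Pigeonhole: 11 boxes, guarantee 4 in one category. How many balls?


Pigeonhole: to guarantee k in one of n categories, need (k-1)×n + 1.
k = 4, n = 11
Minimum = (4-1) × 11 + 1 = 3 × 11 + 1

34


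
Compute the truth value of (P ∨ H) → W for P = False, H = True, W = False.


P = False, H = True, W = False
Step 1: P ∨ H = False OR True = True
Step 2: (True) → W: false only when antecedent=True and W=False.
Result: False

False


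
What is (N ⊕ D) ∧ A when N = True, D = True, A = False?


N = True, D = True, A = False
Step 1: N ⊕ D = True XOR True = False
Step 2: False ∧ A = False AND False = False
XOR true when exactly one of N,D is true; then AND with A.

False


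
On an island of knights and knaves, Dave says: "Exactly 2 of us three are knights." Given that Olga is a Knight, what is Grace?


Dave claims exactly 2 knights among Dave, Olga, Grace.
Given: Olga is a Knight.

Case 1: Dave is a Knight (tells truth)
  Then exactly 2 of the three are knights.
  Counting Dave, Olga: 2 knight(s) so far. Need 0 more → Grace = Knave.
Case 2: Dave is a Knave (lies)
  Then the count is NOT 2.
  If Grace = Knight, count = 2 = 2 → claim would be true, contradicts lie.
  If Grace = Knave, count = 1 ≠ 2 → lie confirmed ✓

Grace is a Knave.

Knave


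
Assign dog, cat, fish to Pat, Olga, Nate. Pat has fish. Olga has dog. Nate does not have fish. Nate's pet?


From clues:
  Olga → dog
  Pat → fish
By elimination, Nate gets the remaining.

cat


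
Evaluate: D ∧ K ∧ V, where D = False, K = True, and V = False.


D = False, K = True, V = False
Step 1: D ∧ K = False AND True = False
Step 2: (False) ∧ V = (False) AND False = False
AND is true only when ALL operands are true.

False


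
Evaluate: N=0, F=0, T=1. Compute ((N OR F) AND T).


N OR F = 0|0 = 0
0 AND 1 = 0

0


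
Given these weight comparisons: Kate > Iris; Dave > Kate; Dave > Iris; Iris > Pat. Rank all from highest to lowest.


Constraints: Kate > Iris; Dave > Kate; Dave > Iris; Iris > Pat
Method: at each step, the next-highest is the one remaining person who never appears on the smaller side of a constraint between remaining people.
  Step 1: remaining {Kate, Dave, Pat, Iris}; on the smaller side: {Kate, Pat, Iris} → Dave is next (Dave > Kate; Dave > Iris).
  Step 2: remaining {Kate, Pat, Iris}; on the smaller side: {Pat, Iris} → Kate is next (Kate > Iris).
  Step 3: remaining {Pat, Iris}; on the smaller side: {Pat} → Iris is next (Iris > Pat).
  Step 4: only Pat remains → lowest.
Final ranking (highest to lowest):

Dave > Kate > Iris > Pat


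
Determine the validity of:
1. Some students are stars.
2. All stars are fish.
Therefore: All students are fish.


Premise 1: Some students are stars.
Premise 2: All stars are fish.
Conclusion: All students are fish.
Fallacy: illicit minor. The minor term (students) is distributed in the conclusion ('All students ...') but undistributed in its premise ('Some students are stars' doesn't cover all students).
Only 'Some students are fish' follows, not 'All'.

Invalid


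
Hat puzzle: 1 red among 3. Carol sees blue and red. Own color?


Total red = 1, seen red = 1
Own red = 1 - 1 = 0
Carol's hat is blue.

blue


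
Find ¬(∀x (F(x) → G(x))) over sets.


Original: ∀x (F(x) → G(x))
Rule: ¬∀→∃, ¬∃→∀, negate predicate.
Negation: ∃x (F(x) ∧ ¬G(x))

∃x (F(x) ∧ ¬G(x))


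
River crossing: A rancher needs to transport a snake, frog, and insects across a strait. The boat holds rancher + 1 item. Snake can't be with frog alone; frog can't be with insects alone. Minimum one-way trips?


1. rancher+frog → 2. rancher ← 3. rancher+snake → 4. rancher+frog ← 5. rancher+insects → 6. rancher ← 7. rancher+frog →
Minimum trips = 7

7


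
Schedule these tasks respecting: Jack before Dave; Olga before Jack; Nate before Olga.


Constraints: Jack before Dave; Olga before Jack; Nate before Olga
Method: repeatedly schedule the remaining task that has no remaining task required before it.
  Step 1: remaining {Olga, Dave, Jack, Nate}; every task except Nate still has a predecessor pending → schedule Nate.
  Step 2: remaining {Olga, Dave, Jack}; every task except Olga still has a predecessor pending → schedule Olga.
  Step 3: remaining {Dave, Jack}; every task except Jack still has a predecessor pending → schedule Jack.
  Step 4: only Dave remains → schedule Dave.
Resulting order:

Nate → Olga → Jack → Dave


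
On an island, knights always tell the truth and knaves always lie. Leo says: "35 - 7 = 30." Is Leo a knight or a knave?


Statement: "35 - 7 = 30."
Actual: 35 - 7 = 28
Claimed: 30
Statement is FALSE → Leo lies → Knave

Knave


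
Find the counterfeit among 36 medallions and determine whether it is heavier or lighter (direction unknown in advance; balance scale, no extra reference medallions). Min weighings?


Let n = 36. 72 possibilities (n medallions × lighter/heavier); each weighing has 3 outcomes.
Bound for k weighings: say the first weighing puts j medallions on each pan. If it tips, the 2j weighed medallions remain suspects (each with a known direction) and k-1 weighings give 3^(k-1) outcomes; 3^(k-1) is odd, so 2j ≤ 3^(k-1) - 1. If it balances, the n - 2j unweighed medallions remain with direction unknown: 2(n - 2j) ≤ 3^(k-1) - 1 by the same parity argument. Adding, n ≤ (3^(k-1) - 1) + (3^(k-1) - 1)/2 = (3^k - 3)/2, and the classical three-group strategy achieves this (3 medallions in 2 weighings, 12 in 3, 39 in 4, 120 in 5).
So we need the smallest k with (3^k - 3)/2 ≥ 36.
k = 3: (3^3 - 3)/2 = 12 < 36 ✗
k = 4: (3^4 - 3)/2 = 39 ≥ 36 ✓

4


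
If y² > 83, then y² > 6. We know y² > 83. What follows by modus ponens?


Modus ponens: P → Q, P ⊢ Q
P: y² > 83
Q: y² > 6
We have P → Q and P is true.
By modus ponens, Q must be true.

y² > 6


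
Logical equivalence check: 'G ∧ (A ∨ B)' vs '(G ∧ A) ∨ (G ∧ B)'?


Expression 1: G ∧ (A ∨ B)
Expression 2: (G ∧ A) ∨ (G ∧ B)
Truth table (G A B | Expr1 Expr2):
  T T T |   T     T
  T T F |   T     T
  T F T |   T     T
  T F F |   F     F
  F T T |   F     F
  F T F |   F     F
  F F T |   F     F
  F F F |   F     F
All 8 rows agree, so the expressions are logically equivalent.

Yes


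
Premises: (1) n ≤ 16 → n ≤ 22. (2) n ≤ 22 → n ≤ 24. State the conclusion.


Hypothetical syllogism: P → Q, Q → R ⊢ P → R
Premise 1: n ≤ 16 → n ≤ 22
Premise 2: n ≤ 22 → n ≤ 24
Chain the implications: the middle term (n ≤ 22) links the two.
Conclusion: If n ≤ 16, then n ≤ 24.

If n ≤ 16, then n ≤ 24.


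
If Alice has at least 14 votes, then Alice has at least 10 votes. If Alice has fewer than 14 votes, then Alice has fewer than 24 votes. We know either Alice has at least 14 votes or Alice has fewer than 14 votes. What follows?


Constructive dilemma: (P → Q) ∧ (R → S), P ∨ R ⊢ Q ∨ S
Premise 1: Alice has at least 14 votes → Alice has at least 10 votes
Premise 2: Alice has fewer than 14 votes → Alice has fewer than 24 votes
Premise 3: Alice has at least 14 votes ∨ Alice has fewer than 14 votes
Case 1: Assuming Alice has at least 14 votes, then by Premise 1, Alice has at least 10 votes.
Case 2: Assuming Alice has fewer than 14 votes, then by Premise 2, Alice has fewer than 24 votes.
Since one of Alice has at least 14 votes or Alice has fewer than 14 votes must hold, we get Alice has at least 10 votes or Alice has fewer than 24 votes.

Alice has at least 10 votes or Alice has fewer than 24 votes.


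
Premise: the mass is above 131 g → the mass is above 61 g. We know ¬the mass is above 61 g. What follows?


Modus tollens: P → Q, ¬Q ⊢ ¬P
P: the mass is above 131 g
Q: the mass is above 61 g
We have P → Q and Q is false.
By modus tollens, P must be false.

It is not the case that the mass is above 131 g


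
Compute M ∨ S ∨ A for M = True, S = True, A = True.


M = True, S = True, A = True
Step 1: M ∨ S = True OR True = True
Step 2: True ∨ A = True OR True = True
OR is true when at least one operand is true.

True


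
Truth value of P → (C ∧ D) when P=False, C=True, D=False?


P = False, C = True, D = False
Expression: P → (C ∧ D)
Step 1: C ∧ D = True AND False = False
Step 2: P → (False) = False → False = True

True


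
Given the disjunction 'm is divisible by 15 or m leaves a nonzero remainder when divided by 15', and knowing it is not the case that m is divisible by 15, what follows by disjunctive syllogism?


Disjunctive syllogism: P ∨ Q, ¬P ⊢ Q
Disjunction: m is divisible by 15 ∨ m leaves a nonzero remainder when divided by 15
We know it is not the case that m is divisible by 15.
By disjunctive syllogism, the other disjunct must be true.

m leaves a nonzero remainder when divided by 15


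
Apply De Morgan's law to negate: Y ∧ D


De Morgan's law: ¬(P ∧ Q) ≡ ¬P ∨ ¬Q
¬(Y ∧ D) = ¬Y ∨ ¬D

¬Y ∨ ¬D


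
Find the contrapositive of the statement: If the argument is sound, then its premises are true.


Original: If the argument is sound, then its premises are true
Contrapositive: If ¬Q, then ¬P
Negate Q: not (its premises are true)
Negate P: not (the argument is sound)

If not (its premises are true), then not (the argument is sound).


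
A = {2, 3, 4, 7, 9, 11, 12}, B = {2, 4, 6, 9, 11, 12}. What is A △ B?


A = {2, 3, 4, 7, 9, 11, 12}
B = {2, 4, 6, 9, 11, 12}
Operation: symmetric difference
In A only: [3, 7], in B only: [6]

{3, 6, 7}


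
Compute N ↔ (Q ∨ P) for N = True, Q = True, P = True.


N = True, Q = True, P = True
Step 1: Q ∨ P = True OR True = True
Step 2: N ↔ (True): true when both sides have same truth value.
Result: True ↔ True = True

True


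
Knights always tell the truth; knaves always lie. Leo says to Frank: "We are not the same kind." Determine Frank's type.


Leo says: "We are not the same kind."
Case 1: Leo is a Knight (truth-teller)
  Statement is true → they ARE different → Frank is a Knave
Case 2: Leo is a Knave (liar)
  Statement is false → they are NOT different → Frank is a Knave
In both cases, Frank is a Knave.

Knave


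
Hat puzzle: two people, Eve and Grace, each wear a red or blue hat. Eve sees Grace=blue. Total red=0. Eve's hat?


Total red = 0, Grace = blue
Red accounted for: 0
Remaining for Eve: 0
Eve's hat is blue.

blue


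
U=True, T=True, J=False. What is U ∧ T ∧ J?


U = True, T = True, J = False
Expression: U ∧ T ∧ J
Step 1: U ∧ T = True AND True = True
Step 2: (True) ∧ J = True AND False = False

False


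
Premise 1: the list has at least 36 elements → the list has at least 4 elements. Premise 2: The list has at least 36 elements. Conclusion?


Modus ponens: P → Q, P ⊢ Q
P: the list has at least 36 elements
Q: the list has at least 4 elements
We have P → Q and P is true.
By modus ponens, Q must be true.

The list has at least 4 elements


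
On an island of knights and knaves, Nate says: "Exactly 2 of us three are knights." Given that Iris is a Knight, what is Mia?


Nate claims exactly 2 knights among Nate, Iris, Mia.
Given: Iris is a Knight.

Case 1: Nate is a Knight (tells truth)
  Then exactly 2 of the three are knights.
  Counting Nate, Iris: 2 knight(s) so far. Need 0 more → Mia = Knave.
Case 2: Nate is a Knave (lies)
  Then the count is NOT 2.
  If Mia = Knight, count = 2 = 2 → claim would be true, contradicts lie.
  If Mia = Knave, count = 1 ≠ 2 → lie confirmed ✓

Mia is a Knave.

Knave


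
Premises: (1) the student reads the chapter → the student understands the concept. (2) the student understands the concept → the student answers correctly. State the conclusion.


Hypothetical syllogism: P → Q, Q → R ⊢ P → R
Premise 1: the student reads the chapter → the student understands the concept
Premise 2: the student understands the concept → the student answers correctly
Chain the implications: the middle term (the student understands the concept) links the two.
Conclusion: If the student reads the chapter, then the student answers correctly.

If the student reads the chapter, then the student answers correctly.


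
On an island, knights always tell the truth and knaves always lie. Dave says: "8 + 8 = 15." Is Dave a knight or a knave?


Statement: "8 + 8 = 15."
Actual: 8 + 8 = 16
Claimed: 15
Statement is FALSE → Dave lies → Knave

Knave


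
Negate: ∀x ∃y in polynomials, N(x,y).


Original: ∀x ∃y N(x,y)
Rule: ¬∀→∃, ¬∃→∀, negate predicate.
Negation: ∃x ∀y ¬N(x,y)

∃x ∀y ¬N(x,y)


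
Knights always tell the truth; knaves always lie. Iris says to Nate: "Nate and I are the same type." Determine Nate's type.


Iris says: "Nate and I are the same type."
Case 1: Iris is a Knight (truth-teller)
  Statement is true → they ARE the same → Nate is also a Knight
Case 2: Iris is a Knave (liar)
  Statement is false → they are NOT the same → Nate is a Knight
In both cases, Nate is a Knight.

Knight


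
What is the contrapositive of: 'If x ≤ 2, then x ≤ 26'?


Original: If x ≤ 2, then x ≤ 26
Contrapositive: If ¬Q, then ¬P
Negate Q: not (x ≤ 26)
Negate P: not (x ≤ 2)

If not (x ≤ 26), then not (x ≤ 2).


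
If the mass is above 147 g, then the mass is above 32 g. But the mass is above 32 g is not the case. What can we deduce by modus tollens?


Modus tollens: P → Q, ¬Q ⊢ ¬P
P: the mass is above 147 g
Q: the mass is above 32 g
We have P → Q and Q is false.
By modus tollens, P must be false.

It is not the case that the mass is above 147 g


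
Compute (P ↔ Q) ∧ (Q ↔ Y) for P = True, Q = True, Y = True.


P = True, Q = True, Y = True
Step 1: P ↔ Q is true when P and Q have the same value. Result: True
Step 2: Q ↔ Y is true when Q and Y have the same value. Result: True
Step 3: True ∧ True = True

True


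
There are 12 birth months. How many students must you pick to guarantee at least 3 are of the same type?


Pigeonhole: to guarantee k in one of n categories, need (k-1)×n + 1.
k = 3, n = 12
Minimum = (3-1) × 12 + 1 = 2 × 12 + 1

25


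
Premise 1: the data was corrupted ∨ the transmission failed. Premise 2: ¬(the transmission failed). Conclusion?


Disjunctive syllogism: P ∨ Q, ¬P ⊢ Q
Disjunction: the data was corrupted ∨ the transmission failed
We know it is not the case that the transmission failed.
By disjunctive syllogism, the other disjunct must be true.

The data was corrupted


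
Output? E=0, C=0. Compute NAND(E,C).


E AND C = 0
NOT(0) = 1

1


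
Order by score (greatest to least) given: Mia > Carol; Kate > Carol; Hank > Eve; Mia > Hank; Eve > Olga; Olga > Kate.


Constraints: Mia > Carol; Kate > Carol; Hank > Eve; Mia > Hank; Eve > Olga; Olga > Kate
Method: at each step, the next-highest is the one remaining person who never appears on the smaller side of a constraint between remaining people.
  Step 1: remaining {Hank, Eve, Carol, Kate, Mia, Olga}; on the smaller side: {Hank, Eve, Carol, Kate, Olga} → Mia is next (Mia > Carol; Mia > Hank).
  Step 2: remaining {Hank, Eve, Carol, Kate, Olga}; on the smaller side: {Eve, Carol, Kate, Olga} → Hank is next (Hank > Eve).
  Step 3: remaining {Eve, Carol, Kate, Olga}; on the smaller side: {Carol, Kate, Olga} → Eve is next (Eve > Olga).
  Step 4: remaining {Carol, Kate, Olga}; on the smaller side: {Carol, Kate} → Olga is next (Olga > Kate).
  Step 5: remaining {Carol, Kate}; on the smaller side: {Carol} → Kate is next (Kate > Carol).
  Step 6: only Carol remains → lowest.
Final ranking (highest to lowest):

Mia > Hank > Eve > Olga > Kate > Carol


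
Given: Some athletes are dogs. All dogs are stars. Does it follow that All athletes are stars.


Premise 1: Some athletes are dogs.
Premise 2: All dogs are stars.
Conclusion: All athletes are stars.
Fallacy: illicit minor. The minor term (athletes) is distributed in the conclusion ('All athletes ...') but undistributed in its premise ('Some athletes are dogs' doesn't cover all athletes).
Only 'Some athletes are stars' follows, not 'All'.

Invalid


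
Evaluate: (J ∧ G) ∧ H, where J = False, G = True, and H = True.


J = False, G = True, H = True
Step 1: J ∧ G = False AND True = False
Step 2: False ∧ H = False AND True = False
AND is true only when ALL operands are true.

False


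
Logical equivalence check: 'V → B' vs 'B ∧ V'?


Expression 1: V → B
Expression 2: B ∧ V
Truth table (V B | Expr1 Expr2):
  T T |   T     T
  T F |   F     F
  F T |   T     F   ← differ
  F F |   T     F   ← differ
Counterexample: V=F, B=T gives Expr1 = T but Expr2 = F, so the expressions are NOT logically equivalent.

No


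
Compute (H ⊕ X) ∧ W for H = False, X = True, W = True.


H = False, X = True, W = True
Step 1: H ⊕ X = False XOR True = True
Step 2: True ∧ W = True AND True = True
XOR true when exactly one of H,X is true; then AND with W.

True


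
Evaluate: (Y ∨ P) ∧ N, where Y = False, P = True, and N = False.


Y = False, P = True, N = False
Step 1: Y ∨ P = False OR True = True
Step 2: True ∧ N = True AND False = False
OR is true when at least one operand is true; AND requires both.

False


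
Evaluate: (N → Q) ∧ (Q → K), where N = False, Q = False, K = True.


N = False, Q = False, K = True
Step 1: N → Q is false only when N=True and Q=False. Result: True
Step 2: Q → K is false only when Q=True and K=False. Result: True
Step 3: True ∧ True = True

True


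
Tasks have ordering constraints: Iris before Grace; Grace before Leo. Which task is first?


Constraints: Iris before Grace; Grace before Leo
The first task can have nothing scheduled before it, so it must never appear on the right of a 'before'.
Tasks appearing after some 'before': Grace, Leo.
The only task not in that list is Iris → it is first.

Iris


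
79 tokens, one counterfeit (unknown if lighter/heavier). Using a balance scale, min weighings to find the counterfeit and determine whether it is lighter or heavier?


Let n = 79. 158 possibilities (n tokens × lighter/heavier); each weighing has 3 outcomes.
Bound for k weighings: say the first weighing puts j tokens on each pan. If it tips, the 2j weighed tokens remain suspects (each with a known direction) and k-1 weighings give 3^(k-1) outcomes; 3^(k-1) is odd, so 2j ≤ 3^(k-1) - 1. If it balances, the n - 2j unweighed tokens remain with direction unknown: 2(n - 2j) ≤ 3^(k-1) - 1 by the same parity argument. Adding, n ≤ (3^(k-1) - 1) + (3^(k-1) - 1)/2 = (3^k - 3)/2, and the classical three-group strategy achieves this (3 tokens in 2 weighings, 12 in 3, 39 in 4, 120 in 5).
So we need the smallest k with (3^k - 3)/2 ≥ 79.
k = 4: (3^4 - 3)/2 = 39 < 79 ✗
k = 5: (3^5 - 3)/2 = 120 ≥ 79 ✓

5


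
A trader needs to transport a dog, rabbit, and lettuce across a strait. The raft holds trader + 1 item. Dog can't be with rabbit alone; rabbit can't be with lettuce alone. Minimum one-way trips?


1. trader+rabbit → 2. trader ← 3. trader+dog → 4. trader+rabbit ← 5. trader+lettuce → 6. trader ← 7. trader+rabbit →
Minimum trips = 7

7


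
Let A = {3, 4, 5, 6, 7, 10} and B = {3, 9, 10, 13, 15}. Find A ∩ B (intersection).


A = {3, 4, 5, 6, 7, 10}
B = {3, 9, 10, 13, 15}
Operation: intersection
Elements in both: 3, 10

{3, 10}


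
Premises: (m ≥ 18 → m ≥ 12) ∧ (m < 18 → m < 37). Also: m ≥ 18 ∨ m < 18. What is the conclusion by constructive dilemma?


Constructive dilemma: (P → Q) ∧ (R → S), P ∨ R ⊢ Q ∨ S
Premise 1: m ≥ 18 → m ≥ 12
Premise 2: m < 18 → m < 37
Premise 3: m ≥ 18 ∨ m < 18
Case 1: Assuming m ≥ 18, then by Premise 1, m ≥ 12.
Case 2: Assuming m < 18, then by Premise 2, m < 37.
Since one of m ≥ 18 or m < 18 must hold, we get m ≥ 12 or m < 37.

m ≥ 12 or m < 37.


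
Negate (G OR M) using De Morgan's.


De Morgan's law: ¬(P ∨ Q) ≡ ¬P ∧ ¬Q
¬(G ∨ M) = ¬G ∧ ¬M

¬G ∧ ¬M


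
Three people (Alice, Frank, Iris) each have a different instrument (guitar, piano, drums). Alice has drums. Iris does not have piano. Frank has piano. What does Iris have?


From clues:
  Frank → piano
  Alice → drums
By elimination, Iris gets the remaining.

guitar


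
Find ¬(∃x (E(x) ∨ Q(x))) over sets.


Original: ∃x (E(x) ∨ Q(x))
Rule: ¬∀→∃, ¬∃→∀, negate predicate.
Negation: ∀x (¬E(x) ∧ ¬Q(x))

∀x (¬E(x) ∧ ¬Q(x))


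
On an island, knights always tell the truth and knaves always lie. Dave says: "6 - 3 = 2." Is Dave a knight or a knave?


Statement: "6 - 3 = 2."
Actual: 6 - 3 = 3
Claimed: 2
Statement is FALSE → Dave lies → Knave

Knave


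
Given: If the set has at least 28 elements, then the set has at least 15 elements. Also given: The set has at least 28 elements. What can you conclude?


Modus ponens: P → Q, P ⊢ Q
P: the set has at least 28 elements
Q: the set has at least 15 elements
We have P → Q and P is true.
By modus ponens, Q must be true.

The set has at least 15 elements


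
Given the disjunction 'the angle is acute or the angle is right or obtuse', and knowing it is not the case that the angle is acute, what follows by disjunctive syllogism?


Disjunctive syllogism: P ∨ Q, ¬P ⊢ Q
Disjunction: the angle is acute ∨ the angle is right or obtuse
We know it is not the case that the angle is acute.
By disjunctive syllogism, the other disjunct must be true.

The angle is right or obtuse


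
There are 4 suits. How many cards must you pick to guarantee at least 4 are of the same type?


Pigeonhole: to guarantee k in one of n categories, need (k-1)×n + 1.
k = 4, n = 4
Minimum = (4-1) × 4 + 1 = 3 × 4 + 1

13


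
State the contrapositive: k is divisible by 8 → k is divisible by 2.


Original: If k is divisible by 8, then k is divisible by 2
Contrapositive: If ¬Q, then ¬P
Negate Q: not (k is divisible by 2)
Negate P: not (k is divisible by 8)

If not (k is divisible by 2), then not (k is divisible by 8).


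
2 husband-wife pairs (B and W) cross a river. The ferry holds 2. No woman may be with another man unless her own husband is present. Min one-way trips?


Label couples B and W.
1. WB+WW → (far: WB,WW; near: HB,HW)
2. WB ←   (far: WW; near: HB,HW,WB)
3. HB+HW → (far: HB,HW,WW; near: WB)
4. HB ←   (far: HW,WW; near: HB,WB)  — HB returns, since WB is alone on near bank
5. HB+WB → (far: all four; near: empty)
Every state respects the constraint.
Minimum trips = 5

5


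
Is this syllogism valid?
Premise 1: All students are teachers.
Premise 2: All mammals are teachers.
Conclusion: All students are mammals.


Premise 1: All students are teachers.
Premise 2: All mammals are teachers.
Conclusion: All students are mammals.
Fallacy: undistributed middle. teachers is predicate in both.
Counterexample: students and mammals could be disjoint subsets of teachers.

Invalid


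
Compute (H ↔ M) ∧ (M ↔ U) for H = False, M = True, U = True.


H = False, M = True, U = True
Step 1: H ↔ M is true when H and M have the same value. Result: False
Step 2: M ↔ U is true when M and U have the same value. Result: True
Step 3: False ∧ True = False

False


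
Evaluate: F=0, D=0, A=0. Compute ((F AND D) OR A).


F AND D = 0&0 = 0
0 OR 0 = 0

0


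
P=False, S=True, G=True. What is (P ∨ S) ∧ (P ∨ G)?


P = False, S = True, G = True
Expression: (P ∨ S) ∧ (P ∨ G)
Step 1: P ∨ S = False OR True = True
Step 2: P ∨ G = False OR True = True
Step 3: (True) ∧ (True) = True AND True = True

True


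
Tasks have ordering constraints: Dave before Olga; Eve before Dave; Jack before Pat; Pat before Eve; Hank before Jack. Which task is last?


Constraints: Dave before Olga; Eve before Dave; Jack before Pat; Pat before Eve; Hank before Jack
The last task can have nothing scheduled after it, so it must never appear on the left of a 'before'.
Tasks appearing before some other task: Dave, Eve, Jack, Pat, Hank.
The only task not in that list is Olga → it is last.

Olga


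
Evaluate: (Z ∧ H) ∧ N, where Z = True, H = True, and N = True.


Z = True, H = True, N = True
Step 1: Z ∧ H = True AND True = True
Step 2: True ∧ N = True AND True = True
AND is true only when ALL operands are true.

True


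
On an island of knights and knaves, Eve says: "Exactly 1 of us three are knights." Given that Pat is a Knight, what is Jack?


Eve claims exactly 1 knights among Eve, Pat, Jack.
Given: Pat is a Knight.

Case 1: Eve is a Knight (tells truth)
  Then exactly 1 of the three are knights.
  Counting Eve, Pat: 2 knight(s) so far. Need -1 more → impossible.
Case 2: Eve is a Knave (lies)
  Then the count is NOT 1.
  If Jack = Knave, count = 1 = 1 → claim would be true, contradicts lie.
  If Jack = Knight, count = 2 ≠ 1 → lie confirmed ✓

Jack is a Knight.

Knight


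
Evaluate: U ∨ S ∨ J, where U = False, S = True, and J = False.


U = False, S = True, J = False
Step 1: U ∨ S = False OR True = True
Step 2: True ∨ J = True OR False = True
OR is true when at least one operand is true.

True


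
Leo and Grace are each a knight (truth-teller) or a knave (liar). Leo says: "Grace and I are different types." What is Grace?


Leo says: "Grace and I are different types."
Case 1: Leo is a Knight (truth-teller)
  Statement is true → they ARE different → Grace is a Knave
Case 2: Leo is a Knave (liar)
  Statement is false → they are NOT different → Grace is a Knave
In both cases, Grace is a Knave.

Knave


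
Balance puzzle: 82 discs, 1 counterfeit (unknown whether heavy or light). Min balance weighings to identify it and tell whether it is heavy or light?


Let n = 82. 164 possibilities (n discs × lighter/heavier); each weighing has 3 outcomes.
Bound for k weighings: say the first weighing puts j discs on each pan. If it tips, the 2j weighed discs remain suspects (each with a known direction) and k-1 weighings give 3^(k-1) outcomes; 3^(k-1) is odd, so 2j ≤ 3^(k-1) - 1. If it balances, the n - 2j unweighed discs remain with direction unknown: 2(n - 2j) ≤ 3^(k-1) - 1 by the same parity argument. Adding, n ≤ (3^(k-1) - 1) + (3^(k-1) - 1)/2 = (3^k - 3)/2, and the classical three-group strategy achieves this (3 discs in 2 weighings, 12 in 3, 39 in 4, 120 in 5).
So we need the smallest k with (3^k - 3)/2 ≥ 82.
k = 4: (3^4 - 3)/2 = 39 < 82 ✗
k = 5: (3^5 - 3)/2 = 120 ≥ 82 ✓

5


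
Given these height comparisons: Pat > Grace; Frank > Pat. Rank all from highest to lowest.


Constraints: Pat > Grace; Frank > Pat
Method: at each step, the next-highest is the one remaining person who never appears on the smaller side of a constraint between remaining people.
  Step 1: remaining {Frank, Pat, Grace}; on the smaller side: {Pat, Grace} → Frank is next (Frank > Pat).
  Step 2: remaining {Pat, Grace}; on the smaller side: {Grace} → Pat is next (Pat > Grace).
  Step 3: only Grace remains → lowest.
Final ranking (highest to lowest):

Frank > Pat > Grace


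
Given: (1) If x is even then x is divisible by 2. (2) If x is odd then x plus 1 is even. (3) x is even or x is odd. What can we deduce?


Constructive dilemma: (P → Q) ∧ (R → S), P ∨ R ⊢ Q ∨ S
Premise 1: x is even → x is divisible by 2
Premise 2: x is odd → x plus 1 is even
Premise 3: x is even ∨ x is odd
Case 1: Assuming x is even, then by Premise 1, x is divisible by 2.
Case 2: Assuming x is odd, then by Premise 2, x plus 1 is even.
Since one of x is even or x is odd must hold, we get x is divisible by 2 or x plus 1 is even.

x is divisible by 2 or x plus 1 is even.


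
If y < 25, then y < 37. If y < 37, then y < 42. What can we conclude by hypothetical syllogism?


Hypothetical syllogism: P → Q, Q → R ⊢ P → R
Premise 1: y < 25 → y < 37
Premise 2: y < 37 → y < 42
Chain the implications: the middle term (y < 37) links the two.
Conclusion: If y < 25, then y < 42.

If y < 25, then y < 42.


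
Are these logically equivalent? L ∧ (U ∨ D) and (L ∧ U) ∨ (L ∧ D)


Expression 1: L ∧ (U ∨ D)
Expression 2: (L ∧ U) ∨ (L ∧ D)
Truth table (L U D | Expr1 Expr2):
  T T T |   T     T
  T T F |   T     T
  T F T |   T     T
  T F F |   F     F
  F T T |   F     F
  F T F |   F     F
  F F T |   F     F
  F F F |   F     F
All 8 rows agree, so the expressions are logically equivalent.

Yes


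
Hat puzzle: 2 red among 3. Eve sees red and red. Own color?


Total red = 2, seen red = 2
Own red = 2 - 2 = 0
Eve's hat is blue.

blue


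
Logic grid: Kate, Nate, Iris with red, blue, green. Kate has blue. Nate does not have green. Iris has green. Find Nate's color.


From clues:
  Iris → green
  Kate → blue
By elimination, Nate gets the remaining.

red


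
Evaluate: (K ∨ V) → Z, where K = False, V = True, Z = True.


K = False, V = True, Z = True
Step 1: K ∨ V = False OR True = True
Step 2: (True) → Z: false only when antecedent=True and Z=False.
Result: True

True


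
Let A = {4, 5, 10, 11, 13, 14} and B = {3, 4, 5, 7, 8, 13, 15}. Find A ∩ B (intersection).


A = {4, 5, 10, 11, 13, 14}
B = {3, 4, 5, 7, 8, 13, 15}
Operation: intersection
Elements in both: 4, 5, 13

{4, 5, 13}


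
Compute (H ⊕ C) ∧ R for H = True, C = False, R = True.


H = True, C = False, R = True
Step 1: H ⊕ C = True XOR False = True
Step 2: True ∧ R = True AND True = True
XOR true when exactly one of H,C is true; then AND with R.

True


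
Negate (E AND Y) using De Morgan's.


De Morgan's law: ¬(P ∧ Q) ≡ ¬P ∨ ¬Q
¬(E ∧ Y) = ¬E ∨ ¬Y

¬E ∨ ¬Y


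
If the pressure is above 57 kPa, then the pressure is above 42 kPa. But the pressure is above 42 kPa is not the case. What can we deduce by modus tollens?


Modus tollens: P → Q, ¬Q ⊢ ¬P
P: the pressure is above 57 kPa
Q: the pressure is above 42 kPa
We have P → Q and Q is false.
By modus tollens, P must be false.

It is not the case that the pressure is above 57 kPa


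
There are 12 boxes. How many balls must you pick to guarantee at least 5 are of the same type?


Pigeonhole: to guarantee k in one of n categories, need (k-1)×n + 1.
k = 5, n = 12
Minimum = (5-1) × 12 + 1 = 4 × 12 + 1

49


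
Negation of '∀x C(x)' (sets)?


Original: ∀x C(x)
Rule: ¬∀→∃, ¬∃→∀, negate predicate.
Negation: ∃x ¬C(x)

∃x ¬C(x)


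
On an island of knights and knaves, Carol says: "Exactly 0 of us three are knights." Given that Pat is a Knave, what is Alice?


Carol claims exactly 0 knights among Carol, Pat, Alice.
Given: Pat is a Knave.

Case 1: Carol is a Knight (tells truth)
  Then exactly 0 of the three are knights.
  Counting Carol, Pat: 1 knight(s) so far. Need -1 more → impossible.
Case 2: Carol is a Knave (lies)
  Then the count is NOT 0.
  If Alice = Knave, count = 0 = 0 → claim would be true, contradicts lie.
  If Alice = Knight, count = 1 ≠ 0 → lie confirmed ✓

Alice is a Knight.

Knight


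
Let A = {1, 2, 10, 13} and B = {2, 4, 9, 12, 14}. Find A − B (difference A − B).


A = {1, 2, 10, 13}
B = {2, 4, 9, 12, 14}
Operation: difference A − B
In A but not B: 1, 10, 13

{1, 10, 13}


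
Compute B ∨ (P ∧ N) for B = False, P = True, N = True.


B = False, P = True, N = True
Step 1: P ∧ N = True AND True = True
Step 2: B ∨ True = False OR True = True
AND evaluated first (higher precedence); then OR applied.

True


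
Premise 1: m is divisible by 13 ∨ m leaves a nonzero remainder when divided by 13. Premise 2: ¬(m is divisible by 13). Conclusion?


Disjunctive syllogism: P ∨ Q, ¬P ⊢ Q
Disjunction: m is divisible by 13 ∨ m leaves a nonzero remainder when divided by 13
We know it is not the case that m is divisible by 13.
By disjunctive syllogism, the other disjunct must be true.

m leaves a nonzero remainder when divided by 13


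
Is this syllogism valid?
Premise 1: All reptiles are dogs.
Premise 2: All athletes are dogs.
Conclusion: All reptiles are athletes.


Premise 1: All reptiles are dogs.
Premise 2: All athletes are dogs.
Conclusion: All reptiles are athletes.
Fallacy: undistributed middle. dogs is predicate in both.
Counterexample: reptiles and athletes could be disjoint subsets of dogs.

Invalid


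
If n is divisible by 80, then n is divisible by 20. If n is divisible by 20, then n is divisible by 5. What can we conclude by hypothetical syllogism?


Hypothetical syllogism: P → Q, Q → R ⊢ P → R
Premise 1: n is divisible by 80 → n is divisible by 20
Premise 2: n is divisible by 20 → n is divisible by 5
Chain the implications: the middle term (n is divisible by 20) links the two.
Conclusion: If n is divisible by 80, then n is divisible by 5.

If n is divisible by 80, then n is divisible by 5.


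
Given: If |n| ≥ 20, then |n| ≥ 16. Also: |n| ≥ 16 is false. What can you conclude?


Modus tollens: P → Q, ¬Q ⊢ ¬P
P: |n| ≥ 20
Q: |n| ≥ 16
We have P → Q and Q is false.
By modus tollens, P must be false.

It is not the case that |n| ≥ 20


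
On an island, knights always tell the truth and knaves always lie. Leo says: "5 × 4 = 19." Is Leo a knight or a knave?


Statement: "5 × 4 = 19."
Actual: 5 × 4 = 20
Claimed: 19
Statement is FALSE → Leo lies → Knave

Knave


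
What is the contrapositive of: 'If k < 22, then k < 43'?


Original: If k < 22, then k < 43
Contrapositive: If ¬Q, then ¬P
Negate Q: not (k < 43)
Negate P: not (k < 22)

If not (k < 43), then not (k < 22).


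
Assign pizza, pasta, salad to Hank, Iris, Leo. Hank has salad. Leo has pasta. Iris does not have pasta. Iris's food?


From clues:
  Leo → pasta
  Hank → salad
By elimination, Iris gets the remaining.

pizza
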